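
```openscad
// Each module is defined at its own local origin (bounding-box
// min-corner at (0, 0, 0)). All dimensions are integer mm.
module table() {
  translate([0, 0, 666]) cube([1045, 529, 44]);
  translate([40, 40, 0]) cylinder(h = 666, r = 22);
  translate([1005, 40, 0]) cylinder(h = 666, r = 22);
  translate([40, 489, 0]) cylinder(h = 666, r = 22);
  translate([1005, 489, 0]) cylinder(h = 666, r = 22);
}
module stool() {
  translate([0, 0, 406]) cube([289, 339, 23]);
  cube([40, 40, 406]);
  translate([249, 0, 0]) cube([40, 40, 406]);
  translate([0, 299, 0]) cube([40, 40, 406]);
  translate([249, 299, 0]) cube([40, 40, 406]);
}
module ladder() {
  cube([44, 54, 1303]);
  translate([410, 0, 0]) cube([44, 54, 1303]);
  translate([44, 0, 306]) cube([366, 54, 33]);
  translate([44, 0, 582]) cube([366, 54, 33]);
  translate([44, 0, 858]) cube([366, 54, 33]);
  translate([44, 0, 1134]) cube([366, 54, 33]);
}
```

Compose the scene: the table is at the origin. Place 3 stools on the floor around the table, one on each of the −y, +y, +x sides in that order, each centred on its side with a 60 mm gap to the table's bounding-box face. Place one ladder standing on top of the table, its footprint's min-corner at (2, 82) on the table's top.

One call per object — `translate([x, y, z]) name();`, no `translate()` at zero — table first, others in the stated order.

table();
translate([378, -399, 0]) stool();
translate([378, 589, 0]) stool();
translate([1105, 95, 0]) stool();
translate([2, 82, 710]) ladder();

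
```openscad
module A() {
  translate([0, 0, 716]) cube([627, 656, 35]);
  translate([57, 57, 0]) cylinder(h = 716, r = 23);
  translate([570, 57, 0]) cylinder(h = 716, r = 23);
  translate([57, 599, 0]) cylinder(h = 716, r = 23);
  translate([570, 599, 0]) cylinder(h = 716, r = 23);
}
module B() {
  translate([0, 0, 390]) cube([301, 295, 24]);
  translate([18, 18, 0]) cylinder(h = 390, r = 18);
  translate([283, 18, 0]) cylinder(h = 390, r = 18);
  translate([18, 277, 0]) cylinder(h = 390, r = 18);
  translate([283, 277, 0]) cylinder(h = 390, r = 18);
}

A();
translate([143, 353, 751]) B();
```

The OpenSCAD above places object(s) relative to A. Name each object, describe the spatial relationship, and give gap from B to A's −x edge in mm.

The stool's min-x is at 143; the table's min-x is 0; gap = 143 mm.

A is a table. B is a stool. The stool is on top of the table. The gap from the stool to the table's −x edge is 143 mm.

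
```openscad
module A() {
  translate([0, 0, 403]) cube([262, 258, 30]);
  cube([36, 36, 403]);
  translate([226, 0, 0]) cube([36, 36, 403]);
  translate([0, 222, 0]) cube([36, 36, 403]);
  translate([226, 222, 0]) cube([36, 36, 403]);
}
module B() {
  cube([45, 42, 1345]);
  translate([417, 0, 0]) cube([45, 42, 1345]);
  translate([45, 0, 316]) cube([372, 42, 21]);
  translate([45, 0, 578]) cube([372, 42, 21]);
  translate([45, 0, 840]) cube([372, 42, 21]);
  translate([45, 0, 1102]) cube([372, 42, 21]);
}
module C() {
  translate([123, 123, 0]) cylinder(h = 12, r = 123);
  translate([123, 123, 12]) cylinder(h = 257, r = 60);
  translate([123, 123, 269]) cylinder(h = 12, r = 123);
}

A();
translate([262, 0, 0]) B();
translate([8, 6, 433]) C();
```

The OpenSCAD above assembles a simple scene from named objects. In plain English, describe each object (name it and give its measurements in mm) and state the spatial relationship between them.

A is a four-legged stool. The seat is 262×258 mm, 30 mm thick, top at z = 433 mm. It stands on four square legs, each 36×36 mm in cross-section, from z = 0 to the seat underside, each flush with a corner of the seat.

B is a straight ladder. Two 45×42 mm vertical rails, 1345 mm tall, stand 462 mm apart (outside-to-outside) with their front faces coplanar on the −y side. 4 rungs, each 42 mm deep and 21 mm tall, span between the inner faces of the rails, front faces flush with the rails. The lowest rung's underside is at z = 316 mm and rungs are spaced 262 mm apart (underside to underside).

C is a spool: two coaxial disc flanges of radius 123 mm and thickness 12 mm, joined by a core cylinder of radius 60 mm and height 257 mm. The lower flange rests on z = 0 and the three cylinders share a vertical axis.

The ladder is against the stool's +x side, with their −y faces flush. The spool is on top of the stool, centred.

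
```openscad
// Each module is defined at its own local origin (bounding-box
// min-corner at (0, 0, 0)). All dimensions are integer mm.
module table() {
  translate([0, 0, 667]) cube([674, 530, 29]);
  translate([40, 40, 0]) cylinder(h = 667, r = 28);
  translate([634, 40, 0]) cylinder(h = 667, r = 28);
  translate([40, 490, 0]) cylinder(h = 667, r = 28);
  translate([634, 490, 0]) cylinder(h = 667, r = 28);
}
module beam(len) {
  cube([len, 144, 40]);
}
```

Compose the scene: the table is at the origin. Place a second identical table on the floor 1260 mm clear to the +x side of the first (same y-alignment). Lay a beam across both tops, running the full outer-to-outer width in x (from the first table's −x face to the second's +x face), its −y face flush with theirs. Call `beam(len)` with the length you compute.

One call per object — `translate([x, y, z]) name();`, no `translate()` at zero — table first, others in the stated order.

table();
translate([1934, 0, 0]) table();
translate([0, 0, 696]) beam(2608);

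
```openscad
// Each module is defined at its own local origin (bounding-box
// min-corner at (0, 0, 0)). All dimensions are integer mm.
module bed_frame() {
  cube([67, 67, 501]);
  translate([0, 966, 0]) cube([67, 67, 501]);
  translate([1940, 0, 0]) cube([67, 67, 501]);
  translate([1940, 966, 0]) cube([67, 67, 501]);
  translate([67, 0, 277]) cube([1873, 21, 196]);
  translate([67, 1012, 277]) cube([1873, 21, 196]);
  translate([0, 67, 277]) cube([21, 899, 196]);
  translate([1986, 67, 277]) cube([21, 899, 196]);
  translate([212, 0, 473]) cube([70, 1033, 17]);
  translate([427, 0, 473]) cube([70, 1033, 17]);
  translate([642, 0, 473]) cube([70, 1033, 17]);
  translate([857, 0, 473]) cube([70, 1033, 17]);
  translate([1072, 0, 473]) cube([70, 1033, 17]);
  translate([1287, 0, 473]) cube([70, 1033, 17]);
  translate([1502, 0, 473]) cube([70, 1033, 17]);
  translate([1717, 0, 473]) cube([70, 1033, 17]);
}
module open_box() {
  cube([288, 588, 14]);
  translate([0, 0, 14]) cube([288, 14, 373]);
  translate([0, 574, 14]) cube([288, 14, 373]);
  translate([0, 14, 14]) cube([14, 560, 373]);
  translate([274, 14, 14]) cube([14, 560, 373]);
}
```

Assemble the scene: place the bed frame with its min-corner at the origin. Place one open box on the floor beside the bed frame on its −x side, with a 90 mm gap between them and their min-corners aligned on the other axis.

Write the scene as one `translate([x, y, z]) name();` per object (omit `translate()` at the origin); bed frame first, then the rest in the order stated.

bed_frame();
translate([-378, 0, 0]) open_box();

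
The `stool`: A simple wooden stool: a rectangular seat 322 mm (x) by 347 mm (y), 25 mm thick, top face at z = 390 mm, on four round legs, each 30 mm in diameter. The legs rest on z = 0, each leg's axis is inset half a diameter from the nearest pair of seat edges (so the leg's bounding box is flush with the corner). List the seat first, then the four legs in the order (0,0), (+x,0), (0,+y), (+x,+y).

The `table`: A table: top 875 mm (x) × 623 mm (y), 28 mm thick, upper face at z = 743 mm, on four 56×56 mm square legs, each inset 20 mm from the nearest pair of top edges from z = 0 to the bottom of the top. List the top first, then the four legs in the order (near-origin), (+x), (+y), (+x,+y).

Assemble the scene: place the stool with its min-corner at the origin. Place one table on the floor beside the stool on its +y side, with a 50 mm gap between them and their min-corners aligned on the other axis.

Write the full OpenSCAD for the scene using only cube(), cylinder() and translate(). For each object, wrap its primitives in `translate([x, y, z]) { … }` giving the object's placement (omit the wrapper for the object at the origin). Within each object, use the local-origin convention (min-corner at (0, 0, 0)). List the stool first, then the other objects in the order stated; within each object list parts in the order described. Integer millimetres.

translate([0, 0, 365]) cube([322, 347, 25]);
translate([15, 15, 0]) cylinder(h = 365, r = 15);
translate([307, 15, 0]) cylinder(h = 365, r = 15);
translate([15, 332, 0]) cylinder(h = 365, r = 15);
translate([307, 332, 0]) cylinder(h = 365, r = 15);
translate([0, 397, 0]) {
  translate([0, 0, 715]) cube([875, 623, 28]);
  translate([20, 20, 0]) cube([56, 56, 715]);
  translate([799, 20, 0]) cube([56, 56, 715]);
  translate([20, 547, 0]) cube([56, 56, 715]);
  translate([799, 547, 0]) cube([56, 56, 715]);
}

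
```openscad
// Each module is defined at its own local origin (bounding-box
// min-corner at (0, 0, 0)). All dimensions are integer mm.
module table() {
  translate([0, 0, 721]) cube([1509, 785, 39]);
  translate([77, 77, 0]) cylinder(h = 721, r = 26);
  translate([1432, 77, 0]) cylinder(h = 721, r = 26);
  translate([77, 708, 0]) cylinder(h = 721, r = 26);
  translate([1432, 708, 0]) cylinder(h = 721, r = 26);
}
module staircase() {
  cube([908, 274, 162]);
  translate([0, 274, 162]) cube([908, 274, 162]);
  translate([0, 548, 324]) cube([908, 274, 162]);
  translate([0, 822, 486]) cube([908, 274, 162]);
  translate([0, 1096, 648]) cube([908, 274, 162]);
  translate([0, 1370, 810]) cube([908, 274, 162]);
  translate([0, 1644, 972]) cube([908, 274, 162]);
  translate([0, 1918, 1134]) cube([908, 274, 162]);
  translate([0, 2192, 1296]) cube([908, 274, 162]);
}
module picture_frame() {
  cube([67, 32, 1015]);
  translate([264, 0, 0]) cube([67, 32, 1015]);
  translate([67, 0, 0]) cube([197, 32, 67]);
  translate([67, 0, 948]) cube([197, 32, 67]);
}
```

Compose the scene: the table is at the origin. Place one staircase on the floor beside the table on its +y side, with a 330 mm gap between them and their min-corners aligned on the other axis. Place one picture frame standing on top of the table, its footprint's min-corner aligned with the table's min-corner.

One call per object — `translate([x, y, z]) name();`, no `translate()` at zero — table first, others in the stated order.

table();
translate([0, 1115, 0]) staircase();
translate([0, 0, 760]) picture_frame();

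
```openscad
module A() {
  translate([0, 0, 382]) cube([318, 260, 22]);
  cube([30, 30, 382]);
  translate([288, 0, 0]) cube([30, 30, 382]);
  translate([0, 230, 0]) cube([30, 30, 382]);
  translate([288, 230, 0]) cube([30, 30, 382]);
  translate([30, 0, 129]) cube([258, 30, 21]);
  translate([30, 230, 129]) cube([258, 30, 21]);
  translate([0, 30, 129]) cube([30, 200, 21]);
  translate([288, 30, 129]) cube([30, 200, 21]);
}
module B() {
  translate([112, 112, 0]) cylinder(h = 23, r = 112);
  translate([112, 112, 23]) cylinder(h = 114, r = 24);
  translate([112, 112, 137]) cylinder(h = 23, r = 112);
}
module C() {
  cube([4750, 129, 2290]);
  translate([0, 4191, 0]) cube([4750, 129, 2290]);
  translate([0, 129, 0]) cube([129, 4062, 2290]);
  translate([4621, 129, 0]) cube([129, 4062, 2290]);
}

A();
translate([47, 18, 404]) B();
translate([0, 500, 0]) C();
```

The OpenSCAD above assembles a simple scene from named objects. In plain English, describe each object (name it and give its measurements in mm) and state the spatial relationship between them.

A is a simple wooden stool: a rectangular seat 318 mm (x) by 260 mm (y), 22 mm thick, top face at z = 404 mm, on four square legs, each 30×30 mm in cross-section. The legs rest on z = 0, each flush with a corner of the seat. Four stretchers, 30 mm wide and 21 mm tall, connect adjacent legs with their undersides at z = 129 mm, each running between the inner faces of the legs it joins and aligned with the legs' outer faces on the other axis.

B is a spool: two coaxial disc flanges of radius 112 mm and thickness 23 mm, joined by a core cylinder of radius 24 mm and height 114 mm. The lower flange rests on z = 0 and the three cylinders share a vertical axis.

C is the wall frame of a small rectangular building: four walls, each 2290 mm tall and 129 mm thick, enclosing a footprint 4750 mm (x) by 4320 mm (y) outside-to-outside, with no floor or roof. The front and back walls (the −y and +y sides) span the full width; the two side walls fit between them.

The spool is on top of the stool, centred. The house frame is on the floor beside the stool on its +y side.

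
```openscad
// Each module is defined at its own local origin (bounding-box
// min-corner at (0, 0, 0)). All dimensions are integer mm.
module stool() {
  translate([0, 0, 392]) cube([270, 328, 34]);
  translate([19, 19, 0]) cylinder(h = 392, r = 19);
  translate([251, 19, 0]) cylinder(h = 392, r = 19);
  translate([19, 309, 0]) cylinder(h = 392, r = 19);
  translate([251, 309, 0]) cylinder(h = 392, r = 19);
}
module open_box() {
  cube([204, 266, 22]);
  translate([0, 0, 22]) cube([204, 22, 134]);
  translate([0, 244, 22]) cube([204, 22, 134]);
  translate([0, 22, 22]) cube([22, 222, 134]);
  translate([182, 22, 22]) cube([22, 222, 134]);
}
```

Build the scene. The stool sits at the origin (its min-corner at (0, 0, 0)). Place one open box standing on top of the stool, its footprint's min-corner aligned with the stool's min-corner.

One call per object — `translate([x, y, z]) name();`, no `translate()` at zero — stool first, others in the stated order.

stool();
translate([0, 0, 426]) open_box();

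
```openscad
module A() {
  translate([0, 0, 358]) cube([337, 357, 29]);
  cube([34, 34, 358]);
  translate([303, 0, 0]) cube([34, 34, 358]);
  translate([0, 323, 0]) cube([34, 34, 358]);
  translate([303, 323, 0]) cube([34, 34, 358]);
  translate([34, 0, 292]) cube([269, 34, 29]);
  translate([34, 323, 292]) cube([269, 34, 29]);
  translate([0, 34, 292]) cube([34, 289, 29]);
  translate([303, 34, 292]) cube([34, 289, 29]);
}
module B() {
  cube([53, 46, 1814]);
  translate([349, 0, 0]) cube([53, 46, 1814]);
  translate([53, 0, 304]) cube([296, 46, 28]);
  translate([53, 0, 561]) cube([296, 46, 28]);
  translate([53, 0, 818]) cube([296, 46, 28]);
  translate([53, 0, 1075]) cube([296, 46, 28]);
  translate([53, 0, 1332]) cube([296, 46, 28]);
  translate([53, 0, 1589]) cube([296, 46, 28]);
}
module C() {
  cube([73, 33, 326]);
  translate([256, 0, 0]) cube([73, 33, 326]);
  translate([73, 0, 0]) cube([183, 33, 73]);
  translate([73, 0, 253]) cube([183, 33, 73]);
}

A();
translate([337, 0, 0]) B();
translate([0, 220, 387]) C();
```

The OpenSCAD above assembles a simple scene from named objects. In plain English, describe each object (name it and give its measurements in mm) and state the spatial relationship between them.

A is a simple wooden stool: a rectangular seat 337 mm (x) by 357 mm (y), 29 mm thick, top face at z = 387 mm, on four square legs, each 34×34 mm in cross-section. The legs rest on z = 0, each flush with a corner of the seat. Four stretchers, 34 mm wide and 29 mm tall, connect adjacent legs with their undersides at z = 292 mm, each running between the inner faces of the legs it joins and aligned with the legs' outer faces on the other axis.

B is a straight ladder. Two 53×46 mm vertical rails, 1814 mm tall, stand 402 mm apart (outside-to-outside) with their front faces coplanar on the −y side. 6 rungs, each 46 mm deep and 28 mm tall, span between the inner faces of the rails, front faces flush with the rails. The lowest rung's underside is at z = 304 mm and rungs are spaced 257 mm apart (underside to underside).

C is a picture frame with a 183×180 mm rectangular opening (x by z) and a uniform 73 mm border on every side. Frame depth is 33 mm along y. It is built from two vertical stiles running the full outside height and two horizontal rails spanning the gap between the stiles.

The ladder is against the stool's +x side, with their −y faces flush. The picture frame is on top of the stool.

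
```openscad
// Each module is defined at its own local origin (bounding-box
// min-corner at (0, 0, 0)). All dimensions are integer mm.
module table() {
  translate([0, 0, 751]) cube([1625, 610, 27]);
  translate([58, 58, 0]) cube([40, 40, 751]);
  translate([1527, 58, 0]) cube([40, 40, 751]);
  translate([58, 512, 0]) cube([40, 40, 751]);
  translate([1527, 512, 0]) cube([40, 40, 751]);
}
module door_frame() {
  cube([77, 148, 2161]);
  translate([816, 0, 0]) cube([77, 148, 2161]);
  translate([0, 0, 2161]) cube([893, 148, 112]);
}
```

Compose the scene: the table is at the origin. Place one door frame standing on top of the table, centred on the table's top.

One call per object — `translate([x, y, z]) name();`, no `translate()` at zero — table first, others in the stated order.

table();
translate([366, 231, 778]) door_frame();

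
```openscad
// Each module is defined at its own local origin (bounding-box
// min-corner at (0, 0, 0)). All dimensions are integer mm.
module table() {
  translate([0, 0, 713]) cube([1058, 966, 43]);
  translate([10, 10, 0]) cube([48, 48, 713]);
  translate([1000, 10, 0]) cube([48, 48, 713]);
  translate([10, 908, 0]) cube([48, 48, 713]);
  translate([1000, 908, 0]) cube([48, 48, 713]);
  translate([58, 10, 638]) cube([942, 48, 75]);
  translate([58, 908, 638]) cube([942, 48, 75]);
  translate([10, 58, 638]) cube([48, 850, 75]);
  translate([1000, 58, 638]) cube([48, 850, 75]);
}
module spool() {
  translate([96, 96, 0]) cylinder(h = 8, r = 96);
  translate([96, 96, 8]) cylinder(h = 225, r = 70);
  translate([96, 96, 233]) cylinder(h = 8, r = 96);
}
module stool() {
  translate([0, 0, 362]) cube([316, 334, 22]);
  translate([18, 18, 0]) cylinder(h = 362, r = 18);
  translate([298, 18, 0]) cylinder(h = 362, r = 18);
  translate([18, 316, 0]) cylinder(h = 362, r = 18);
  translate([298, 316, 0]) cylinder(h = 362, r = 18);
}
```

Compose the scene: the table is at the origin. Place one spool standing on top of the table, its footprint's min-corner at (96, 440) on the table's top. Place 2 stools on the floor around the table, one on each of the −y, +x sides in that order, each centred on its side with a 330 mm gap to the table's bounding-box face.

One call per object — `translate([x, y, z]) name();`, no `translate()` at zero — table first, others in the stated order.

table();
translate([96, 440, 756]) spool();
translate([371, -664, 0]) stool();
translate([1388, 316, 0]) stool();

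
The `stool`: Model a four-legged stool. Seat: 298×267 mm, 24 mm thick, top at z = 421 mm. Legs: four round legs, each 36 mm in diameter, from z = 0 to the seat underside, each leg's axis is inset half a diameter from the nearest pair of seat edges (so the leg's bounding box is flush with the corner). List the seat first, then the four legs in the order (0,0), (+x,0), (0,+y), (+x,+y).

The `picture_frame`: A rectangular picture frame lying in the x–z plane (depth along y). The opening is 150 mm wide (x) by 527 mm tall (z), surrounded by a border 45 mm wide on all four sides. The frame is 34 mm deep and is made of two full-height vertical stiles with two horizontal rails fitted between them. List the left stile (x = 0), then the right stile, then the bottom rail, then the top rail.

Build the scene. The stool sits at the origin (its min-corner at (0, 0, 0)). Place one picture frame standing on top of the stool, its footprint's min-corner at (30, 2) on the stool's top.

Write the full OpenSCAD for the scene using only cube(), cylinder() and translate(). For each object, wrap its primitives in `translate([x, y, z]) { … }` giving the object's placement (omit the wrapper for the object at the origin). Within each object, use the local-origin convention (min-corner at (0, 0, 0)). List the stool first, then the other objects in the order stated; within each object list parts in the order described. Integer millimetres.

translate([0, 0, 397]) cube([298, 267, 24]);
translate([18, 18, 0]) cylinder(h = 397, r = 18);
translate([280, 18, 0]) cylinder(h = 397, r = 18);
translate([18, 249, 0]) cylinder(h = 397, r = 18);
translate([280, 249, 0]) cylinder(h = 397, r = 18);
translate([30, 2, 421]) {
  cube([45, 34, 617]);
  translate([195, 0, 0]) cube([45, 34, 617]);
  translate([45, 0, 0]) cube([150, 34, 45]);
  translate([45, 0, 572]) cube([150, 34, 45]);
}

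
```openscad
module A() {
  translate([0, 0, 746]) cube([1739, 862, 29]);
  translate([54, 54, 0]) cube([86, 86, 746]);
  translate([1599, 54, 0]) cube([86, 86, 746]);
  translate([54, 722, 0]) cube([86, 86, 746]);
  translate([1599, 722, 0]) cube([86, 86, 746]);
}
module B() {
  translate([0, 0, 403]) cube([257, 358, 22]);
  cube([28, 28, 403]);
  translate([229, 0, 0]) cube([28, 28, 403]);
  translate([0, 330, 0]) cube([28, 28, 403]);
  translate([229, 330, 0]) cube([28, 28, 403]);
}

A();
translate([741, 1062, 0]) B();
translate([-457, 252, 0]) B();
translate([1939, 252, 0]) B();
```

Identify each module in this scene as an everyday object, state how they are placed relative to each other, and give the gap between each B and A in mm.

A is a table. B is a stool. Three stools sit around the table at the +y, −x, +x sides. The gap between each stool and the table is 200 mm.

Each stool's nearest face is 200 mm from the table's bounding box.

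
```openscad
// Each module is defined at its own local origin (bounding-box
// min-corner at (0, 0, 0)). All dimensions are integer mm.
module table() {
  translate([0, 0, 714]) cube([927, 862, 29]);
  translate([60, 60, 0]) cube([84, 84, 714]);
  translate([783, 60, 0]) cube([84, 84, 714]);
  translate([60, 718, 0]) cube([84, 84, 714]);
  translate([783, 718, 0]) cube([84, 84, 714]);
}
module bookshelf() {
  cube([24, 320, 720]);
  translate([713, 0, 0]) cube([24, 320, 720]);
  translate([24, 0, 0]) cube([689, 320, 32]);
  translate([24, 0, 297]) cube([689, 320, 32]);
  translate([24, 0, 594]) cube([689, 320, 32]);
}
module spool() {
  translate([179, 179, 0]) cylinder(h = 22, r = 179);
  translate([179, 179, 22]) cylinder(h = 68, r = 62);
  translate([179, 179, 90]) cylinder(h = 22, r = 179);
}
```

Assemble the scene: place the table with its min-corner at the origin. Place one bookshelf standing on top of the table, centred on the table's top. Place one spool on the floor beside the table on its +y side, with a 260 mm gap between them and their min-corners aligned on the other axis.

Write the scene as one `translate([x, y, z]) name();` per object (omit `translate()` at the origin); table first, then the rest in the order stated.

table();
translate([95, 271, 743]) bookshelf();
translate([0, 1122, 0]) spool();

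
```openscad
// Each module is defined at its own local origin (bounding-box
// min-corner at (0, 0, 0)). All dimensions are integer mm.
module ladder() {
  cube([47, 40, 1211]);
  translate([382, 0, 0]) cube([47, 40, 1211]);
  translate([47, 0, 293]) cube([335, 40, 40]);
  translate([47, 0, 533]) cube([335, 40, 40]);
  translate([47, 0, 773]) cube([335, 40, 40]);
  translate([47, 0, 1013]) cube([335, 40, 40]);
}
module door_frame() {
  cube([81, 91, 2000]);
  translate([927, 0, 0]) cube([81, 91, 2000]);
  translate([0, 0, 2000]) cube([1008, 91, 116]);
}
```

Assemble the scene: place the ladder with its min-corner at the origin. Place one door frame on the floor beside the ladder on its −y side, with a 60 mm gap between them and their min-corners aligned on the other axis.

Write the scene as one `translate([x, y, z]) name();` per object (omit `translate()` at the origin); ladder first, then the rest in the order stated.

ladder();
translate([0, -151, 0]) door_frame();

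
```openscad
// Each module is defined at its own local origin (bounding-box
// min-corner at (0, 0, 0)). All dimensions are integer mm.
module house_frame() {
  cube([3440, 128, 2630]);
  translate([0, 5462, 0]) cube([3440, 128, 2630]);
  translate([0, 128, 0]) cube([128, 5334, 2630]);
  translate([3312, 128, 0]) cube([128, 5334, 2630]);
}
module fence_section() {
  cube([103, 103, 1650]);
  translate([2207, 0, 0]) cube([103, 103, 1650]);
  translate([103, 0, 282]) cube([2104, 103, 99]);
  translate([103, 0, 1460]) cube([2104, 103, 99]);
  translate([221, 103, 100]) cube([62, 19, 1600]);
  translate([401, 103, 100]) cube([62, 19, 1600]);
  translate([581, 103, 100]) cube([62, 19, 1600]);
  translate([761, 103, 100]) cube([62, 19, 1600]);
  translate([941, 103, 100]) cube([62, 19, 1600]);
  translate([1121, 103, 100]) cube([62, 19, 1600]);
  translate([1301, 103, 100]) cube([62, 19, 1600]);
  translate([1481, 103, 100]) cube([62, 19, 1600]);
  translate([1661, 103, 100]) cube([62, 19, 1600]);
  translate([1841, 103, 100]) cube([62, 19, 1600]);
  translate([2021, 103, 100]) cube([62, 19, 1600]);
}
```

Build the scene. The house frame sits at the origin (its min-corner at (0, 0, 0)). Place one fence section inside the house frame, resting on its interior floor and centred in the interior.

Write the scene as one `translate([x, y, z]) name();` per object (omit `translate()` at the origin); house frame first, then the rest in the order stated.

house_frame();
translate([565, 2734, 0]) fence_section();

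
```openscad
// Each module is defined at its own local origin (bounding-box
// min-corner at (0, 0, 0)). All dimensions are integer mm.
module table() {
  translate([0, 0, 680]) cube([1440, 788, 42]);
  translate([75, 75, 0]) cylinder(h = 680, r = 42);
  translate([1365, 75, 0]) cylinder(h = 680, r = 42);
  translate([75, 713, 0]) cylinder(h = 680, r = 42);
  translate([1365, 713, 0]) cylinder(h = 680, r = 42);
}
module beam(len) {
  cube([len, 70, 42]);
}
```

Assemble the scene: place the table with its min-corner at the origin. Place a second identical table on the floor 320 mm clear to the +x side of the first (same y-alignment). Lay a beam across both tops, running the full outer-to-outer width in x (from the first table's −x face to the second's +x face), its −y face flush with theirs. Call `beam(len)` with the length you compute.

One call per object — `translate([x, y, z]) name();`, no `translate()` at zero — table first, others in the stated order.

table();
translate([1760, 0, 0]) table();
translate([0, 0, 722]) beam(3200);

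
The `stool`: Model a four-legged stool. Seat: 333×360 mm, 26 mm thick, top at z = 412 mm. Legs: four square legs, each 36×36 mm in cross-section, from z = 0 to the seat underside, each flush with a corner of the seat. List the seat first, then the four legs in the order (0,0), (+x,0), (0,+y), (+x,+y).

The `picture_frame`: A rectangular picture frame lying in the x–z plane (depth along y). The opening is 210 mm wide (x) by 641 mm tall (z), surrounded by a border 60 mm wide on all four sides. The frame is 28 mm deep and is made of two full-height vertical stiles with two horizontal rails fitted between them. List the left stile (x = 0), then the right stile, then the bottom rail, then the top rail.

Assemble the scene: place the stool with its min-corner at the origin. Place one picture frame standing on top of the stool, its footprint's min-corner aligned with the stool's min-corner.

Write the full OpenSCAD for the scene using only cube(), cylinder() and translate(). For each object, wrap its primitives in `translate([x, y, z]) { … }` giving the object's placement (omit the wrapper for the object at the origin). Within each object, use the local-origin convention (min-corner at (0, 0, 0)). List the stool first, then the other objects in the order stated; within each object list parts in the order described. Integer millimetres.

translate([0, 0, 386]) cube([333, 360, 26]);
cube([36, 36, 386]);
translate([297, 0, 0]) cube([36, 36, 386]);
translate([0, 324, 0]) cube([36, 36, 386]);
translate([297, 324, 0]) cube([36, 36, 386]);
translate([0, 0, 412]) {
  cube([60, 28, 761]);
  translate([270, 0, 0]) cube([60, 28, 761]);
  translate([60, 0, 0]) cube([210, 28, 60]);
  translate([60, 0, 701]) cube([210, 28, 60]);
}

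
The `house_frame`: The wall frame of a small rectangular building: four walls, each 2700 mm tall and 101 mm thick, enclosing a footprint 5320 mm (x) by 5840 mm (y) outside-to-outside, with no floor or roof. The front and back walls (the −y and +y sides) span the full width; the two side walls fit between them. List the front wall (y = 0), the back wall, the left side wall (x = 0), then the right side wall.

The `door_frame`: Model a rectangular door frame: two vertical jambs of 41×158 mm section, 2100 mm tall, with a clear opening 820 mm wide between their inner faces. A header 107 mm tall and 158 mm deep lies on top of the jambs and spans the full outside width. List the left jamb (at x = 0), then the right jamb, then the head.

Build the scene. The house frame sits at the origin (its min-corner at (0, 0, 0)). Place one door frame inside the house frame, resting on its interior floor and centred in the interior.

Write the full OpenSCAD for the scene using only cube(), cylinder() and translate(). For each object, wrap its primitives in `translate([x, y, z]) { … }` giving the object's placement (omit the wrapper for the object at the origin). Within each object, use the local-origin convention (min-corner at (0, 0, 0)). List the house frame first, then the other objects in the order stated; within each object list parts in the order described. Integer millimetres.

cube([5320, 101, 2700]);
translate([0, 5739, 0]) cube([5320, 101, 2700]);
translate([0, 101, 0]) cube([101, 5638, 2700]);
translate([5219, 101, 0]) cube([101, 5638, 2700]);
translate([2209, 2841, 0]) {
  cube([41, 158, 2100]);
  translate([861, 0, 0]) cube([41, 158, 2100]);
  translate([0, 0, 2100]) cube([902, 158, 107]);
}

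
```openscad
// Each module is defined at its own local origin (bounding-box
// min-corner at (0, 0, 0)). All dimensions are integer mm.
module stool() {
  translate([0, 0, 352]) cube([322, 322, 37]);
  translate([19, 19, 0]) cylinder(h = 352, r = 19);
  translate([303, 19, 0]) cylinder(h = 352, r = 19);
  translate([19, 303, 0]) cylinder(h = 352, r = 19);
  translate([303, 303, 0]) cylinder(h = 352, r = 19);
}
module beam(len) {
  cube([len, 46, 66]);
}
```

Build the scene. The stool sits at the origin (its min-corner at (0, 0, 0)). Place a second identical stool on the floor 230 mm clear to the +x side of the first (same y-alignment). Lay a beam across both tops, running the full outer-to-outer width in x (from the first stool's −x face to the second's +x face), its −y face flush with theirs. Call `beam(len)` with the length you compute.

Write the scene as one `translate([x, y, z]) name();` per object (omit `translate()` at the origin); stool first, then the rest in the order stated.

stool();
translate([552, 0, 0]) stool();
translate([0, 0, 389]) beam(874);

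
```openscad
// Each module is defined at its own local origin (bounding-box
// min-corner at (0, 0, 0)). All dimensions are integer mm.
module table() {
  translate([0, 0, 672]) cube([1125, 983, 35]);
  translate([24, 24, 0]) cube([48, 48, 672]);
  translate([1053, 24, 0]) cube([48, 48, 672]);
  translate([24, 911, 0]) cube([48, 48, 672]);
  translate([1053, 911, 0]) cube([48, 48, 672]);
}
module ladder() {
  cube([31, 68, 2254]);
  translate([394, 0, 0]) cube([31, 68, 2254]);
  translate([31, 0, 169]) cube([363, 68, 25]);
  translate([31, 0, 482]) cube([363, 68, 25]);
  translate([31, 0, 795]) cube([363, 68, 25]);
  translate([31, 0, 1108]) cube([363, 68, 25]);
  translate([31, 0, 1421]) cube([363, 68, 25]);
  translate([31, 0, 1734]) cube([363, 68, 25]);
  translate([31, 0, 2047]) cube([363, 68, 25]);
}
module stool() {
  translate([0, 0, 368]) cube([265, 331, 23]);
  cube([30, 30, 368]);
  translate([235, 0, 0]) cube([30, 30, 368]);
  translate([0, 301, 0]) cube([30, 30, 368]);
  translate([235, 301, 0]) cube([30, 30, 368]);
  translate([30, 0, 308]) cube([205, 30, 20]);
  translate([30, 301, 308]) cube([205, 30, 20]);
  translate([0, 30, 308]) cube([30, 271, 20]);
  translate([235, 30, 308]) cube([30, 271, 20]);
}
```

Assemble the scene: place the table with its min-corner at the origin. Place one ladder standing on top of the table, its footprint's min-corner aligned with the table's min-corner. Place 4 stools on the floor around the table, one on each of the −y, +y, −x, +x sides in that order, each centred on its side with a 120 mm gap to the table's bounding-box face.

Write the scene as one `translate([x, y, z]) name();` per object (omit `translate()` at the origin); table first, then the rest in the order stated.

table();
translate([0, 0, 707]) ladder();
translate([430, -451, 0]) stool();
translate([430, 1103, 0]) stool();
translate([-385, 326, 0]) stool();
translate([1245, 326, 0]) stool();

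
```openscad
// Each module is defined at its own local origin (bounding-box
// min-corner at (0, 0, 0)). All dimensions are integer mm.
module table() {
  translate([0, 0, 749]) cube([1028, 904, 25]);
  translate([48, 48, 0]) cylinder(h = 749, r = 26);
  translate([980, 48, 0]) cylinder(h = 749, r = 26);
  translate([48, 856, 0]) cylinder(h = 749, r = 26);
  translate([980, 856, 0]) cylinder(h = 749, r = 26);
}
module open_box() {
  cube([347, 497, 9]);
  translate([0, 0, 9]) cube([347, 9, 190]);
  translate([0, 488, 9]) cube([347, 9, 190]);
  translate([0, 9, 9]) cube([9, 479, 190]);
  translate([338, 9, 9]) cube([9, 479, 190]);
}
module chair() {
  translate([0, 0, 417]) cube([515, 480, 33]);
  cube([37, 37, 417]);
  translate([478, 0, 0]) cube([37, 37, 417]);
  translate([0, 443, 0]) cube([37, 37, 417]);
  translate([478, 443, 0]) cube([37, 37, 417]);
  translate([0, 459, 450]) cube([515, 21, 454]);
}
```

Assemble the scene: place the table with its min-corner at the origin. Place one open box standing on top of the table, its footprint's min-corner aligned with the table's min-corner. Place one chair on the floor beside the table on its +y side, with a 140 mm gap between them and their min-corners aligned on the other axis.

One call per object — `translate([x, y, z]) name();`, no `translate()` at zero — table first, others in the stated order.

table();
translate([0, 0, 774]) open_box();
translate([0, 1044, 0]) chair();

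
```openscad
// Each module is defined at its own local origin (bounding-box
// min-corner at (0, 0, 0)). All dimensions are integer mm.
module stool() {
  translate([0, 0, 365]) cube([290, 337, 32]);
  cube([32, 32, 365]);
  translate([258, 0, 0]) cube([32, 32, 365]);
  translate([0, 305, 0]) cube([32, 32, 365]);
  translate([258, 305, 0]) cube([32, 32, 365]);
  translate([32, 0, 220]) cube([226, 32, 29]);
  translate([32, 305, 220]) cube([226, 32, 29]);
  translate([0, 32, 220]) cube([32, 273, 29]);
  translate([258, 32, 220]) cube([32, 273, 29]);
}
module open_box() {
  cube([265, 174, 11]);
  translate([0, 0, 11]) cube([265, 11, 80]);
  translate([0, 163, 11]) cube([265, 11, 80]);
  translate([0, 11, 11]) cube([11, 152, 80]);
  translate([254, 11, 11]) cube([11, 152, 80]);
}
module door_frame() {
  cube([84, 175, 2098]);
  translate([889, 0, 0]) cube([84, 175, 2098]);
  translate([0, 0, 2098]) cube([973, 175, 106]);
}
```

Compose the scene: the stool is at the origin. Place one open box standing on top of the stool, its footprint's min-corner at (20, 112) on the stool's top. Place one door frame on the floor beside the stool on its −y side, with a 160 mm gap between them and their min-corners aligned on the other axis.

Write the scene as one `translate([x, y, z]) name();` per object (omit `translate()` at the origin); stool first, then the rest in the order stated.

stool();
translate([20, 112, 397]) open_box();
translate([0, -335, 0]) door_frame();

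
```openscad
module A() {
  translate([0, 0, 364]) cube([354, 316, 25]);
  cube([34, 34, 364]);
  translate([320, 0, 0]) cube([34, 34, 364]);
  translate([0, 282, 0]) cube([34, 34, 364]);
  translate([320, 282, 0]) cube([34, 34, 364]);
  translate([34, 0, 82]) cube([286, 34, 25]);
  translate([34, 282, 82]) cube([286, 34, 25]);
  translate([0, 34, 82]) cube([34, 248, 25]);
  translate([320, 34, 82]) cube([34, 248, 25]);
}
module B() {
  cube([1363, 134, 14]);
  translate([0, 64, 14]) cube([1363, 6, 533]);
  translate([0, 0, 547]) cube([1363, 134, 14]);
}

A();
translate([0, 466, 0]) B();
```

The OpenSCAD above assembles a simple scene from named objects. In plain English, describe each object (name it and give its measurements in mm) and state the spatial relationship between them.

A is a simple wooden stool: a rectangular seat 354 mm (x) by 316 mm (y), 25 mm thick, top face at z = 389 mm, on four square legs, each 34×34 mm in cross-section. The legs rest on z = 0, each flush with a corner of the seat. Four stretchers, 34 mm wide and 25 mm tall, connect adjacent legs with their undersides at z = 82 mm, each running between the inner faces of the legs it joins and aligned with the legs' outer faces on the other axis.

B is an I-beam lying along x, 1363 mm long. Overall section height 561 mm. Two flanges 134 mm wide (y) and 14 mm thick, one on the floor and one at the top; a web 6 mm thick runs between them, centred on the flange width.

The I-beam is on the floor beside the stool on its +y side.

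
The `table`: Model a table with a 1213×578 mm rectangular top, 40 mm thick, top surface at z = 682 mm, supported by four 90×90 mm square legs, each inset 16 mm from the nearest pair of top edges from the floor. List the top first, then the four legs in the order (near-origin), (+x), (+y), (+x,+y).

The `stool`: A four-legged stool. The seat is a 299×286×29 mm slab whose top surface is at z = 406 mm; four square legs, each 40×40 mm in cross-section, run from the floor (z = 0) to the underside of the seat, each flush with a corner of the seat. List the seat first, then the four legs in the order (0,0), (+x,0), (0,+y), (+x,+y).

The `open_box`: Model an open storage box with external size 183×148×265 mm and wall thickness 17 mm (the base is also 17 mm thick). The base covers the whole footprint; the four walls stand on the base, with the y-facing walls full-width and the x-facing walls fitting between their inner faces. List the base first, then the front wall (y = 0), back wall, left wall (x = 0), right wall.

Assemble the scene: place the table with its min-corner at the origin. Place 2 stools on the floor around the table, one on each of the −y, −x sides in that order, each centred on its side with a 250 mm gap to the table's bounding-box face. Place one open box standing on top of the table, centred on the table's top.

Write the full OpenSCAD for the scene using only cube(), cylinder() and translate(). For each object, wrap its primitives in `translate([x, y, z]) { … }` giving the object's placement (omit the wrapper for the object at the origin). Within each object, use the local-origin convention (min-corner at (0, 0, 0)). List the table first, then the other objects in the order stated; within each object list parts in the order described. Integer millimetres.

translate([0, 0, 642]) cube([1213, 578, 40]);
translate([16, 16, 0]) cube([90, 90, 642]);
translate([1107, 16, 0]) cube([90, 90, 642]);
translate([16, 472, 0]) cube([90, 90, 642]);
translate([1107, 472, 0]) cube([90, 90, 642]);
translate([457, -536, 0]) {
  translate([0, 0, 377]) cube([299, 286, 29]);
  cube([40, 40, 377]);
  translate([259, 0, 0]) cube([40, 40, 377]);
  translate([0, 246, 0]) cube([40, 40, 377]);
  translate([259, 246, 0]) cube([40, 40, 377]);
}
translate([-549, 146, 0]) {
  translate([0, 0, 377]) cube([299, 286, 29]);
  cube([40, 40, 377]);
  translate([259, 0, 0]) cube([40, 40, 377]);
  translate([0, 246, 0]) cube([40, 40, 377]);
  translate([259, 246, 0]) cube([40, 40, 377]);
}
translate([515, 215, 682]) {
  cube([183, 148, 17]);
  translate([0, 0, 17]) cube([183, 17, 248]);
  translate([0, 131, 17]) cube([183, 17, 248]);
  translate([0, 17, 17]) cube([17, 114, 248]);
  translate([166, 17, 17]) cube([17, 114, 248]);
}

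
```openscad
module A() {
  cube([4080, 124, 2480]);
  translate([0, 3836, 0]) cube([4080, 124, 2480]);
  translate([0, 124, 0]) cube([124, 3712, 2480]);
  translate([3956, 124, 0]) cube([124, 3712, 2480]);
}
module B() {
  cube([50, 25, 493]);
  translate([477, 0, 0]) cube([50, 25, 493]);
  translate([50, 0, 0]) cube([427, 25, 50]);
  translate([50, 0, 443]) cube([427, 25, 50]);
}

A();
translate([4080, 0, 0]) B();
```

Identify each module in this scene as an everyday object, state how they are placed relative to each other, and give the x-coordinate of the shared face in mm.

A is a house frame. B is a picture frame. The picture frame is against the house frame's +x side, with their −y faces flush. The x-coordinate of the shared face is 4080 mm.

The house frame's +x face and the picture frame's −x face are both at x = 4080 mm.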